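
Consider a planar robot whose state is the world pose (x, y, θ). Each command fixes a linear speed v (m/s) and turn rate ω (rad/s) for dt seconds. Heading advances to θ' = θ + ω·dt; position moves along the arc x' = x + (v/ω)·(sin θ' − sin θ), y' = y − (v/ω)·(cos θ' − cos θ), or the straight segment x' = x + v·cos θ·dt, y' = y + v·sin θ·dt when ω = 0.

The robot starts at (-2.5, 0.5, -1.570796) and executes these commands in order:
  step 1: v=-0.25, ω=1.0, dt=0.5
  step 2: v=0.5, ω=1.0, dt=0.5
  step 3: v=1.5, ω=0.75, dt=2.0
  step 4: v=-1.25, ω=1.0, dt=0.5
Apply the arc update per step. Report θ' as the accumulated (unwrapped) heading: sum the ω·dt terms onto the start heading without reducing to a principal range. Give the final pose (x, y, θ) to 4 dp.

(0.0849, 0.3531, 1.4292)

step 1: θ'=-1.0708 (R=-0.2500) → pose (-2.5306, 0.6199, -1.0708)
step 2: θ'=-0.5708 (R=0.5000) → pose (-2.3620, 0.4388, -0.5708)
step 3: θ'=0.9292 (R=2.0000) → pose (0.3209, 0.9248, 0.9292)
step 4: θ'=1.4292 (R=-1.2500) → pose (0.0849, 0.3531, 1.4292)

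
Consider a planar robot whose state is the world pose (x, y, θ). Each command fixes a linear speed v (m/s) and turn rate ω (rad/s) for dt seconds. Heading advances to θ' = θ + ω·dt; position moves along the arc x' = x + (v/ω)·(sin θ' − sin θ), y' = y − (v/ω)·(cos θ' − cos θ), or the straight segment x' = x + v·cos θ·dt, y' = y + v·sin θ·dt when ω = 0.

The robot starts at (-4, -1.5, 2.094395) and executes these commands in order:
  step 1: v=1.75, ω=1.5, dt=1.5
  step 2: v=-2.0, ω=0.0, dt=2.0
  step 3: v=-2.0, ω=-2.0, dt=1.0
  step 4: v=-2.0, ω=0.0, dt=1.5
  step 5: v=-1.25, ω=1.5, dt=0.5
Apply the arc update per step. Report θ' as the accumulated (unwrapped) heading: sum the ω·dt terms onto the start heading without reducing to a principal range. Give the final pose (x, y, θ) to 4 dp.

step 1: θ'=4.3444 (R=1.1667) → pose (-6.0989, -1.6636, 4.3444)
step 2: θ'=4.3444 (straight) → pose (-4.6599, 2.0686, 4.3444)
step 3: θ'=2.3444 (R=1.0000) → pose (-3.0115, 2.4075, 2.3444)
step 4: θ'=2.3444 (straight) → pose (-0.9154, 0.2613, 2.3444)
step 5: θ'=3.0944 (R=-0.8333) → pose (-0.3585, 0.0112, 3.0944)

(-0.3585, 0.0112, 3.0944)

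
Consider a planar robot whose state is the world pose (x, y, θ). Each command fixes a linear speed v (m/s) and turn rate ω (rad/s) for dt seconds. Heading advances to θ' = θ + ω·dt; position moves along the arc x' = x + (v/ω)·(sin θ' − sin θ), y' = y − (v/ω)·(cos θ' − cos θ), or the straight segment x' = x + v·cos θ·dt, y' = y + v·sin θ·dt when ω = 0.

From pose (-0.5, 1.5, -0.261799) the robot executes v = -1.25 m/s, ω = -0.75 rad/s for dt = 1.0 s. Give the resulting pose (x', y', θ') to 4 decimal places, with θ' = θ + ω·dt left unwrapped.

(-1.4816, 2.2260, -1.0118)

θ' = -0.2618 + -0.75·1.0 = -1.0118
R = v/ω = -1.25/-0.75 = 1.6667
x' = -0.5 + 1.6667·(sin -1.0118 − sin -0.2618) = -1.4816
y' = 1.5 − 1.6667·(cos -1.0118 − cos -0.2618) = 2.2260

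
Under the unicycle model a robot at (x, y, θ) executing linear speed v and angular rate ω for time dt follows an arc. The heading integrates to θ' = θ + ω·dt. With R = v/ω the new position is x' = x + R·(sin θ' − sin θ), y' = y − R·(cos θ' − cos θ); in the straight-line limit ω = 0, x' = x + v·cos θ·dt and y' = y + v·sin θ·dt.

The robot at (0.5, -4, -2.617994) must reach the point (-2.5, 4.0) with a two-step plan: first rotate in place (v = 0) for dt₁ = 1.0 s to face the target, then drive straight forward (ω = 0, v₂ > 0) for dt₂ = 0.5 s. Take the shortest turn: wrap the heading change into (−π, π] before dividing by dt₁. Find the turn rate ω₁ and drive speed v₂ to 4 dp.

heading to target = atan2(4−-4, -2.5−0.5) = 1.9296
Δθ = wrap(1.9296 − -2.6180) = -1.7356; ω₁ = Δθ/dt₁ = -1.7356
distance = √((-2.5−0.5)² + (4−-4)²) = 8.5440; v₂ = distance/dt₂ = 17.0880

ω₁ = -1.7356, v₂ = 17.0880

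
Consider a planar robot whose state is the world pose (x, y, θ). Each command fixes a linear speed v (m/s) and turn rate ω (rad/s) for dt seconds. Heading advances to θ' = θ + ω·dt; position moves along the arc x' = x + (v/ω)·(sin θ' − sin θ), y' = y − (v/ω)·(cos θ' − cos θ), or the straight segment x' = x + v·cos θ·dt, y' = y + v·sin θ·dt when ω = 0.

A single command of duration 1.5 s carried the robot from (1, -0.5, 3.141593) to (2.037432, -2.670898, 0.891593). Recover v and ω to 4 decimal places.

v = -2.0000, ω = -1.5000

Δθ = 0.891593 − 3.141593 = -2.250000
ω = Δθ/dt = -2.250000/1.5 = -1.5000
R = −Δy/(cos θ' − cos θ) = 1.3333
v = R·ω = 1.3333·-1.5000 = -2.0000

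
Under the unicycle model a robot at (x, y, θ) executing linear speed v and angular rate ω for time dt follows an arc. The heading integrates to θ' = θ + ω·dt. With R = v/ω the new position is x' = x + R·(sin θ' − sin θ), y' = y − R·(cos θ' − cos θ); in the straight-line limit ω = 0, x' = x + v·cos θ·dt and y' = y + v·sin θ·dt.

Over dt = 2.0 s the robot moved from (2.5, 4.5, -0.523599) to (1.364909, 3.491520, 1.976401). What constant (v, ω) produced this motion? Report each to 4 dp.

v = -1.0000, ω = 1.2500

Δθ = 1.976401 − -0.523599 = 2.500000
ω = Δθ/dt = 2.500000/2.0 = 1.2500
R = Δx/(sin θ' − sin θ) = -0.8000
v = R·ω = -0.8000·1.2500 = -1.0000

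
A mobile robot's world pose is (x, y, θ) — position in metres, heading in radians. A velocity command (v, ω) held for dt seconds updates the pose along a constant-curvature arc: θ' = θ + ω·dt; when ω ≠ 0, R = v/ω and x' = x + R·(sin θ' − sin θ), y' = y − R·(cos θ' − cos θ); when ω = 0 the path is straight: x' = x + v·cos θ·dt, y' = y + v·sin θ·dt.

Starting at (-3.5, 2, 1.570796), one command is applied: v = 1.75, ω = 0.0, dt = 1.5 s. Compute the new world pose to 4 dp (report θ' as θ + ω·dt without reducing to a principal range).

(-3.5000, 4.6250, 1.5708)

θ' = 1.5708 + 0.0·1.5 = 1.5708
ω = 0 → straight: x' = -3.5 + 1.75·cos(1.5708)·1.5 = -3.5000
y' = 2 + 1.75·sin(1.5708)·1.5 = 4.6250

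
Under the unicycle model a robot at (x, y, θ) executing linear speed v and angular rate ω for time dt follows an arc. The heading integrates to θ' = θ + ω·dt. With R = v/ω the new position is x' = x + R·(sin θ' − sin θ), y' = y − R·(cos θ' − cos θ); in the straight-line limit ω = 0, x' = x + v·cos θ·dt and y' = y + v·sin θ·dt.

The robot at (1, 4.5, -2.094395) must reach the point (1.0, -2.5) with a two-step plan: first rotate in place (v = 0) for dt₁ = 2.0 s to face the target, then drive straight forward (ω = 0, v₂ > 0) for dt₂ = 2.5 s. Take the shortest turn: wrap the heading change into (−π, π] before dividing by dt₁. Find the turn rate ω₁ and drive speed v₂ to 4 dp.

ω₁ = 0.2618, v₂ = 2.8000

heading to target = atan2(-2.5−4.5, 1−1) = -1.5708
Δθ = wrap(-1.5708 − -2.0944) = 0.5236; ω₁ = Δθ/dt₁ = 0.2618
distance = √((1−1)² + (-2.5−4.5)²) = 7.0000; v₂ = distance/dt₂ = 2.8000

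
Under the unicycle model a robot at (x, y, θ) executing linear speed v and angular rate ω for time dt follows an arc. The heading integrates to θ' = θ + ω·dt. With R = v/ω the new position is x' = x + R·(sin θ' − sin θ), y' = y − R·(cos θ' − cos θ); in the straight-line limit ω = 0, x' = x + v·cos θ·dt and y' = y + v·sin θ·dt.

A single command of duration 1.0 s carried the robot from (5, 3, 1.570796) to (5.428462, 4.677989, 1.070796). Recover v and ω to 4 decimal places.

Δθ = 1.070796 − 1.570796 = -0.500000
ω = Δθ/dt = -0.500000/1.0 = -0.5000
R = −Δy/(cos θ' − cos θ) = -3.5000
v = R·ω = -3.5000·-0.5000 = 1.7500

v = 1.7500, ω = -0.5000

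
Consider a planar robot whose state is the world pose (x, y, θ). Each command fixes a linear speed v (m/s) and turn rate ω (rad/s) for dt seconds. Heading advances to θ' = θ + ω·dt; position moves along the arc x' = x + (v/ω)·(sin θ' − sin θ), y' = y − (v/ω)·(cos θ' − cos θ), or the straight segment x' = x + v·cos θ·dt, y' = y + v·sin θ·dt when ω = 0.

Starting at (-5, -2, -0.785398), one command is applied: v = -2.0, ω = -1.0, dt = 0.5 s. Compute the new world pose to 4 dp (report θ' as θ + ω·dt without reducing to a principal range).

(-5.5049, -1.1489, -1.2854)

θ' = -0.7854 + -1.0·0.5 = -1.2854
R = v/ω = -2.0/-1.0 = 2.0000
x' = -5 + 2.0000·(sin -1.2854 − sin -0.7854) = -5.5049
y' = -2 − 2.0000·(cos -1.2854 − cos -0.7854) = -1.1489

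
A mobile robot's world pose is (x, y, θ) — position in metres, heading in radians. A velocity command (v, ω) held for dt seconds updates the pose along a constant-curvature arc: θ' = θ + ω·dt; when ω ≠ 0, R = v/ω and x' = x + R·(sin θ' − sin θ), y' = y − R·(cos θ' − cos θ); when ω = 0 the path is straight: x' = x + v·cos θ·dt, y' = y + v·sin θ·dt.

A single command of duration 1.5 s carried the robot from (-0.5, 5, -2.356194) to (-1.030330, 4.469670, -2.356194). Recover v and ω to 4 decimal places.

v = 0.5000, ω = 0.0000

Δθ = -2.356194 − -2.356194 = 0.000000
ω = Δθ/dt = 0.000000/1.5 = 0.0000
ω = 0 → v = (Δx·cos θ + Δy·sin θ)/dt = 0.5000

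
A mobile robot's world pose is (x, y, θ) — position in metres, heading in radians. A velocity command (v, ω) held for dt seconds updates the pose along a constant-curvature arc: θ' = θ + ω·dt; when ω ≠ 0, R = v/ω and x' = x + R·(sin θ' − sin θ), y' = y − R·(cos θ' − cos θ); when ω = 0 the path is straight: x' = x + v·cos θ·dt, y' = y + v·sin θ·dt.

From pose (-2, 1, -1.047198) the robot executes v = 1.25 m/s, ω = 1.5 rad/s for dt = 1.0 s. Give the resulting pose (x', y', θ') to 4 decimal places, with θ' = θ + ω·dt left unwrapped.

θ' = -1.0472 + 1.5·1.0 = 0.4528
R = v/ω = 1.25/1.5 = 0.8333
x' = -2 + 0.8333·(sin 0.4528 − sin -1.0472) = -0.9137
y' = 1 − 0.8333·(cos 0.4528 − cos -1.0472) = 0.6673

(-0.9137, 0.6673, 0.4528)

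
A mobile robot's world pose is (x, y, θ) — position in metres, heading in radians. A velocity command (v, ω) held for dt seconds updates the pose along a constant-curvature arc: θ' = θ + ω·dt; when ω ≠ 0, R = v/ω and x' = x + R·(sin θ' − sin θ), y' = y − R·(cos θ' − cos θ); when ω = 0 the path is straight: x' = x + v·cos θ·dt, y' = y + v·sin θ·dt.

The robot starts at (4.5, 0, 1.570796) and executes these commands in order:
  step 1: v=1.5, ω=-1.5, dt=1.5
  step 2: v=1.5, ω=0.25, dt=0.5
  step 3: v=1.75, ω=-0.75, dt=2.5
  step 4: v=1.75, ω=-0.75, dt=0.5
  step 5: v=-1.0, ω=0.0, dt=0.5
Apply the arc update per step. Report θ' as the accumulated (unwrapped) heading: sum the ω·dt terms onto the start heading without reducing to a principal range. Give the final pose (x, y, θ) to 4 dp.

step 1: θ'=-0.6792 (R=-1.0000) → pose (6.1282, 0.7781, -0.6792)
step 2: θ'=-0.5542 (R=6.0000) → pose (6.7396, 0.3446, -0.5542)
step 3: θ'=-2.4292 (R=-2.3333) → pose (7.0368, -3.4054, -2.4292)
step 4: θ'=-2.8042 (R=-2.3333) → pose (6.2841, -3.8413, -2.8042)
step 5: θ'=-2.8042 (straight) → pose (6.7559, -3.6758, -2.8042)

(6.7559, -3.6758, -2.8042)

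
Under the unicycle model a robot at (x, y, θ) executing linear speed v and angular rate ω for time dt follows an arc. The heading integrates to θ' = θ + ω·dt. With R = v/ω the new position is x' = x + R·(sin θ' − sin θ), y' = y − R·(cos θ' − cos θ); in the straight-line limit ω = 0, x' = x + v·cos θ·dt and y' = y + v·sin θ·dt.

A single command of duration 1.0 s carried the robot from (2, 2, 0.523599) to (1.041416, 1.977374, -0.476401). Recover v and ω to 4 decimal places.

Δθ = -0.476401 − 0.523599 = -1.000000
ω = Δθ/dt = -1.000000/1.0 = -1.0000
R = Δx/(sin θ' − sin θ) = 1.0000
v = R·ω = 1.0000·-1.0000 = -1.0000

v = -1.0000, ω = -1.0000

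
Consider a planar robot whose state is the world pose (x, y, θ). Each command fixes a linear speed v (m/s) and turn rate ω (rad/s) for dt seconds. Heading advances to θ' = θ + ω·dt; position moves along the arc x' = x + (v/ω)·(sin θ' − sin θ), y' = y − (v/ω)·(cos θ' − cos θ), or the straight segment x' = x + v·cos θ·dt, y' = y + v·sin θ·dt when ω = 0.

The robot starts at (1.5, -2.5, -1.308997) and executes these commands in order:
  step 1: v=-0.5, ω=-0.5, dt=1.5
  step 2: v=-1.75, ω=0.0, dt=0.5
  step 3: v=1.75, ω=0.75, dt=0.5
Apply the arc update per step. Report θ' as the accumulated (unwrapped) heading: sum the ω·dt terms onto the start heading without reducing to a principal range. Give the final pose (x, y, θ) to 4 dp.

(1.7355, -1.8302, -1.6840)

step 1: θ'=-2.0590 (R=1.0000) → pose (1.5827, -1.7721, -2.0590)
step 2: θ'=-2.0590 (straight) → pose (1.9932, -0.9994, -2.0590)
step 3: θ'=-1.6840 (R=2.3333) → pose (1.7355, -1.8302, -1.6840)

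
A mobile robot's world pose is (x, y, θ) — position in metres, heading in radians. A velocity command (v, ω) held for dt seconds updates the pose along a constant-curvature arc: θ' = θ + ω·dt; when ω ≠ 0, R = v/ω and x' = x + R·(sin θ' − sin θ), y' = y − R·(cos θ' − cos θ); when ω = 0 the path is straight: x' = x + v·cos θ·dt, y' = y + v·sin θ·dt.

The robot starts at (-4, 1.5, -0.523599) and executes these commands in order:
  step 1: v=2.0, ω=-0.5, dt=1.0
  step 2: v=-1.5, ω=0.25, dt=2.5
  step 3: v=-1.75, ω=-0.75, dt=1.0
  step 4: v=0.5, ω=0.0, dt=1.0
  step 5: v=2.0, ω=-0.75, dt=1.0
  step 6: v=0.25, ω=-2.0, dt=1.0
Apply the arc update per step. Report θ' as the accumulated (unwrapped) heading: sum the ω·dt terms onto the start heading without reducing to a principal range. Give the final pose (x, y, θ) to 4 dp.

step 1: θ'=-1.0236 (R=-4.0000) → pose (-2.5841, 0.1171, -1.0236)
step 2: θ'=-0.3986 (R=-6.0000) → pose (-5.3792, 2.5249, -0.3986)
step 3: θ'=-1.1486 (R=2.3333) → pose (-6.6020, 3.7192, -1.1486)
step 4: θ'=-1.1486 (straight) → pose (-6.3971, 3.2631, -1.1486)
step 5: θ'=-1.8986 (R=-2.6667) → pose (-6.3050, 1.3119, -1.8986)
step 6: θ'=-3.8986 (R=-0.1250) → pose (-6.5092, 1.2612, -3.8986)

(-6.5092, 1.2612, -3.8986)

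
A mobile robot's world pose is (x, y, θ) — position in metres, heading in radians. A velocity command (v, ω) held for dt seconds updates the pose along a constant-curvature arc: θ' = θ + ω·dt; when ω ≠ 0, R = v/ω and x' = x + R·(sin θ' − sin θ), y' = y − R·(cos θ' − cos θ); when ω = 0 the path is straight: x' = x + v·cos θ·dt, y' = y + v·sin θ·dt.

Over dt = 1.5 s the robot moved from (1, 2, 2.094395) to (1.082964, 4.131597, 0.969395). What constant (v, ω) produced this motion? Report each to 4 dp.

v = 1.5000, ω = -0.7500

Δθ = 0.969395 − 2.094395 = -1.125000
ω = Δθ/dt = -1.125000/1.5 = -0.7500
R = −Δy/(cos θ' − cos θ) = -2.0000
v = R·ω = -2.0000·-0.7500 = 1.5000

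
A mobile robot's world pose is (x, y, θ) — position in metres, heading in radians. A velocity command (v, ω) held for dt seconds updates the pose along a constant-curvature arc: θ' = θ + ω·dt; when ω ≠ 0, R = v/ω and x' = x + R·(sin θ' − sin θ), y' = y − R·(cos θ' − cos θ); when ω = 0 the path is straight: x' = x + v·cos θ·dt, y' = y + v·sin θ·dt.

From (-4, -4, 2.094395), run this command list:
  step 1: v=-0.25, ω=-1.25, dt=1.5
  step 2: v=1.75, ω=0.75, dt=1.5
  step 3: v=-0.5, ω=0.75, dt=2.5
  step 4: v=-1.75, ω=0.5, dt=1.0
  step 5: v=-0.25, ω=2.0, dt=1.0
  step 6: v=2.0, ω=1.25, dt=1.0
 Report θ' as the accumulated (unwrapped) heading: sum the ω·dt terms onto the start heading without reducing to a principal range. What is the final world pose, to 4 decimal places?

step 1: θ'=0.2194 (R=0.2000) → pose (-4.1297, -4.2952, 0.2194)
step 2: θ'=1.3444 (R=2.3333) → pose (-2.3637, -2.5416, 1.3444)
step 3: θ'=3.2194 (R=-0.6667) → pose (-1.6622, -3.3559, 3.2194)
step 4: θ'=3.7194 (R=-3.5000) → pose (-0.0226, -2.7983, 3.7194)
step 5: θ'=5.7194 (R=-0.1250) → pose (-0.0241, -2.5879, 5.7194)
step 6: θ'=6.9694 (R=1.6000) → pose (1.8447, -2.4734, 6.9694)

(1.8447, -2.4734, 6.9694)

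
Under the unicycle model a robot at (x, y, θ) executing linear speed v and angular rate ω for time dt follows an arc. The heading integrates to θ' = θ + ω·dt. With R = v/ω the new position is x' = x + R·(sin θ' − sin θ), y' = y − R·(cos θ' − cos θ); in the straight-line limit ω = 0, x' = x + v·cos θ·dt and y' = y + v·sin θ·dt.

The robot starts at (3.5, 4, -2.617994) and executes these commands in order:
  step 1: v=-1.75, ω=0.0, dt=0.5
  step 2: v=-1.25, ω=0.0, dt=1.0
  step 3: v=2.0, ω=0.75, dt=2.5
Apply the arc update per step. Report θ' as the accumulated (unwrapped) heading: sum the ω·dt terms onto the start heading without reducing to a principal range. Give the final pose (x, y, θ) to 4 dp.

step 1: θ'=-2.6180 (straight) → pose (4.2578, 4.4375, -2.6180)
step 2: θ'=-2.6180 (straight) → pose (5.3403, 5.0625, -2.6180)
step 3: θ'=-0.7430 (R=2.6667) → pose (4.8696, 0.7892, -0.7430)

(4.8696, 0.7892, -0.7430)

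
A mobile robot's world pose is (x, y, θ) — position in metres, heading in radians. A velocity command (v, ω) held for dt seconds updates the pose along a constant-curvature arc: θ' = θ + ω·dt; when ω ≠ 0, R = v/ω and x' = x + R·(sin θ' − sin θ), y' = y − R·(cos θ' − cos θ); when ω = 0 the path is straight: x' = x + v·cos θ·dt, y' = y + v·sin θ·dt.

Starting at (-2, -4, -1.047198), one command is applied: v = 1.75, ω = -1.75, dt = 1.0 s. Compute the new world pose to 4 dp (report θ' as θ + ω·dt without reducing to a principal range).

θ' = -1.0472 + -1.75·1.0 = -2.7972
R = v/ω = 1.75/-1.75 = -1.0000
x' = -2 + -1.0000·(sin -2.7972 − sin -1.0472) = -2.5284
y' = -4 − -1.0000·(cos -2.7972 − cos -1.0472) = -5.4413

(-2.5284, -5.4413, -2.7972)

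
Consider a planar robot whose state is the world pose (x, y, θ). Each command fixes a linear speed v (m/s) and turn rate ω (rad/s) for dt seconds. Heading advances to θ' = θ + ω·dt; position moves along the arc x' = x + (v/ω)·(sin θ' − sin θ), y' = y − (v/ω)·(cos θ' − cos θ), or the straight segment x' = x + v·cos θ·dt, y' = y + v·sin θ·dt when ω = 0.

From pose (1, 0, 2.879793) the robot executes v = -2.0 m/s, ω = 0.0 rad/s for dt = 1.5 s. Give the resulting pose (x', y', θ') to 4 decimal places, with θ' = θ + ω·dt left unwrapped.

(3.8978, -0.7765, 2.8798)

θ' = 2.8798 + 0.0·1.5 = 2.8798
ω = 0 → straight: x' = 1 + -2.0·cos(2.8798)·1.5 = 3.8978
y' = 0 + -2.0·sin(2.8798)·1.5 = -0.7765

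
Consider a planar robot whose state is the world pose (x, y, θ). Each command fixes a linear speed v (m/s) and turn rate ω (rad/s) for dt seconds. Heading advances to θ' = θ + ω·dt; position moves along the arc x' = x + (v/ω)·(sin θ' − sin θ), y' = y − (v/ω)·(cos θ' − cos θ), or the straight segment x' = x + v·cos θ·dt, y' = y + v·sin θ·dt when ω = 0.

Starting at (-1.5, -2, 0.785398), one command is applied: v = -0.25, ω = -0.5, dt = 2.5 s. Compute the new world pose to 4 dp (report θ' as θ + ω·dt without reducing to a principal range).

(-2.0776, -2.0934, -0.4646)

θ' = 0.7854 + -0.5·2.5 = -0.4646
R = v/ω = -0.25/-0.5 = 0.5000
x' = -1.5 + 0.5000·(sin -0.4646 − sin 0.7854) = -2.0776
y' = -2 − 0.5000·(cos -0.4646 − cos 0.7854) = -2.0934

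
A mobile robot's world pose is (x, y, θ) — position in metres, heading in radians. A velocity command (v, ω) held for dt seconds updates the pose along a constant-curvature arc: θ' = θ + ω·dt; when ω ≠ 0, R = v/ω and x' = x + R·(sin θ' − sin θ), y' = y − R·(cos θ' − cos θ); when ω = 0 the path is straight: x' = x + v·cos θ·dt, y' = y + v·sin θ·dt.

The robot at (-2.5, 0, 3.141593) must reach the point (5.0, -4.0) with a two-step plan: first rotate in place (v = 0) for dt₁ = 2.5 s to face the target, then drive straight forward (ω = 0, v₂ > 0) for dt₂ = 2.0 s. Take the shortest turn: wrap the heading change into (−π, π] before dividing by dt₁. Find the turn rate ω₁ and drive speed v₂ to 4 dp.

ω₁ = 1.0607, v₂ = 4.2500

heading to target = atan2(-4−0, 5−-2.5) = -0.4900
Δθ = wrap(-0.4900 − 3.1416) = 2.6516; ω₁ = Δθ/dt₁ = 1.0607
distance = √((5−-2.5)² + (-4−0)²) = 8.5000; v₂ = distance/dt₂ = 4.2500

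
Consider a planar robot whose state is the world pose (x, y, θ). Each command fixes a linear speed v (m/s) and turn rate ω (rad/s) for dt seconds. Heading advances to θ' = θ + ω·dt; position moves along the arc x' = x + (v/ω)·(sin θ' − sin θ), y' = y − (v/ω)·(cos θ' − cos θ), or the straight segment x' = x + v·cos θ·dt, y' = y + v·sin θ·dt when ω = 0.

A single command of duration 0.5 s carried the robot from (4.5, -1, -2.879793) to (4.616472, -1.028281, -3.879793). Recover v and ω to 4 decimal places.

v = -0.2500, ω = -2.0000

Δθ = -3.879793 − -2.879793 = -1.000000
ω = Δθ/dt = -1.000000/0.5 = -2.0000
R = Δx/(sin θ' − sin θ) = 0.1250
v = R·ω = 0.1250·-2.0000 = -0.2500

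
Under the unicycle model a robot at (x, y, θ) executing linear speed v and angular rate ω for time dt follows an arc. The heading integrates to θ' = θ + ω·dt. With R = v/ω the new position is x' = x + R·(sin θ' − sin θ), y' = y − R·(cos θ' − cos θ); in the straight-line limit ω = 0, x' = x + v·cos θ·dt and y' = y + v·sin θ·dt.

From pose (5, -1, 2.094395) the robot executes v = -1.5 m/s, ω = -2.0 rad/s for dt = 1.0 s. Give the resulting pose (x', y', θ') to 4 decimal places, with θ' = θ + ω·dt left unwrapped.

(4.4212, -2.1217, 0.0944)

θ' = 2.0944 + -2.0·1.0 = 0.0944
R = v/ω = -1.5/-2.0 = 0.7500
x' = 5 + 0.7500·(sin 0.0944 − sin 2.0944) = 4.4212
y' = -1 − 0.7500·(cos 0.0944 − cos 2.0944) = -2.1217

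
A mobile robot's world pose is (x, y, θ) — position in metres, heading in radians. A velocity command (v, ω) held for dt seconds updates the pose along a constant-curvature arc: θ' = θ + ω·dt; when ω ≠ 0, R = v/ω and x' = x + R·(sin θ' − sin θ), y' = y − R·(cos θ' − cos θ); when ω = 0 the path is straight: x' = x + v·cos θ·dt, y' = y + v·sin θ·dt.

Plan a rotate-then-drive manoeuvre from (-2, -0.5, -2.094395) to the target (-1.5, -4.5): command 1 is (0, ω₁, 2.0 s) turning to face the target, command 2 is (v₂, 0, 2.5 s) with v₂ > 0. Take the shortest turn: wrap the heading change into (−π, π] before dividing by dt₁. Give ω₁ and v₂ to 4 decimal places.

ω₁ = 0.3240, v₂ = 1.6125

heading to target = atan2(-4.5−-0.5, -1.5−-2) = -1.4464
Δθ = wrap(-1.4464 − -2.0944) = 0.6480; ω₁ = Δθ/dt₁ = 0.3240
distance = √((-1.5−-2)² + (-4.5−-0.5)²) = 4.0311; v₂ = distance/dt₂ = 1.6125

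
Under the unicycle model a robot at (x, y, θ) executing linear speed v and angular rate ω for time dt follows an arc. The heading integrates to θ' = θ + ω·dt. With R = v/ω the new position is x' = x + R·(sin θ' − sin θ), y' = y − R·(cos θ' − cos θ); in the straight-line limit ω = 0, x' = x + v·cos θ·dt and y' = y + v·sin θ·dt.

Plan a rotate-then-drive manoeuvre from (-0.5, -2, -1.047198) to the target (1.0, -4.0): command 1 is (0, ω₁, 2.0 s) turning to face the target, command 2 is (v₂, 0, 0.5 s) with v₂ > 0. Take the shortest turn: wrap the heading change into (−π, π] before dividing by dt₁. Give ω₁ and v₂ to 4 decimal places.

ω₁ = 0.0600, v₂ = 5.0000

heading to target = atan2(-4−-2, 1−-0.5) = -0.9273
Δθ = wrap(-0.9273 − -1.0472) = 0.1199; ω₁ = Δθ/dt₁ = 0.0600
distance = √((1−-0.5)² + (-4−-2)²) = 2.5000; v₂ = distance/dt₂ = 5.0000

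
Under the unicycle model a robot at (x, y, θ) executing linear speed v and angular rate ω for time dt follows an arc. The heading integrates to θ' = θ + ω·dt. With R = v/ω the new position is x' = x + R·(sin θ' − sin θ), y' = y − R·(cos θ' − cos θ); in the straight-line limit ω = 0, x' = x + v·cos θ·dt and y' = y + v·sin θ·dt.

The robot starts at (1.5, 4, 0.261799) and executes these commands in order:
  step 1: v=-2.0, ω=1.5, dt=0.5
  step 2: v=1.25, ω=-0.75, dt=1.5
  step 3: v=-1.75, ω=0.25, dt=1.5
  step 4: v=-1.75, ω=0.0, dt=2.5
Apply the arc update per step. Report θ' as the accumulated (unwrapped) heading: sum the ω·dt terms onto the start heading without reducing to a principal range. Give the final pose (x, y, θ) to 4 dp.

step 1: θ'=1.0118 (R=-1.3333) → pose (0.7147, 3.4192, 1.0118)
step 2: θ'=-0.1132 (R=-1.6667) → pose (2.3160, 4.1913, -0.1132)
step 3: θ'=0.2618 (R=-7.0000) → pose (-0.2865, 3.9976, 0.2618)
step 4: θ'=0.2618 (straight) → pose (-4.5124, 2.8653, 0.2618)

(-4.5124, 2.8653, 0.2618)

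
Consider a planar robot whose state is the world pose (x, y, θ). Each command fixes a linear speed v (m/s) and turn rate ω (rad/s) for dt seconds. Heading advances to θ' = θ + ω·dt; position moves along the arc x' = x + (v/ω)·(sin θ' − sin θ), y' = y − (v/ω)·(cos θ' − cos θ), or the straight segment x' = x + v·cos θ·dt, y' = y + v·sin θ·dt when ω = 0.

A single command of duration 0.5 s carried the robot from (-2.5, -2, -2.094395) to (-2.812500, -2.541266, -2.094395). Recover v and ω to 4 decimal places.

v = 1.2500, ω = 0.0000

Δθ = -2.094395 − -2.094395 = 0.000000
ω = Δθ/dt = 0.000000/0.5 = 0.0000
ω = 0 → v = (Δx·cos θ + Δy·sin θ)/dt = 1.2500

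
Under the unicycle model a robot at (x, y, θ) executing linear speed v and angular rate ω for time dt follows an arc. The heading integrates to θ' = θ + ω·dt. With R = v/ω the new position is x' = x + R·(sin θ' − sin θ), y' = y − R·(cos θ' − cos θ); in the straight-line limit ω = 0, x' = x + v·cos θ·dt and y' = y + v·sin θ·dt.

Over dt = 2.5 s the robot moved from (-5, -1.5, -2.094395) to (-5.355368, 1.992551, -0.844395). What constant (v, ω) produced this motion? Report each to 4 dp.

Δθ = -0.844395 − -2.094395 = 1.250000
ω = Δθ/dt = 1.250000/2.5 = 0.5000
R = −Δy/(cos θ' − cos θ) = -3.0000
v = R·ω = -3.0000·0.5000 = -1.5000

v = -1.5000, ω = 0.5000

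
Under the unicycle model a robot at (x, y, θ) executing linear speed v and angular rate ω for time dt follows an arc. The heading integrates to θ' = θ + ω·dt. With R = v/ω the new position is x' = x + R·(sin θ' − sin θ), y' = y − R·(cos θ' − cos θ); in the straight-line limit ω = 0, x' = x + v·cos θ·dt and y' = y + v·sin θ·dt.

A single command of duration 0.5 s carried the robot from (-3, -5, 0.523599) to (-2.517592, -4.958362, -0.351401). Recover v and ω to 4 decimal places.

v = 1.0000, ω = -1.7500

Δθ = -0.351401 − 0.523599 = -0.875000
ω = Δθ/dt = -0.875000/0.5 = -1.7500
R = Δx/(sin θ' − sin θ) = -0.5714
v = R·ω = -0.5714·-1.7500 = 1.0000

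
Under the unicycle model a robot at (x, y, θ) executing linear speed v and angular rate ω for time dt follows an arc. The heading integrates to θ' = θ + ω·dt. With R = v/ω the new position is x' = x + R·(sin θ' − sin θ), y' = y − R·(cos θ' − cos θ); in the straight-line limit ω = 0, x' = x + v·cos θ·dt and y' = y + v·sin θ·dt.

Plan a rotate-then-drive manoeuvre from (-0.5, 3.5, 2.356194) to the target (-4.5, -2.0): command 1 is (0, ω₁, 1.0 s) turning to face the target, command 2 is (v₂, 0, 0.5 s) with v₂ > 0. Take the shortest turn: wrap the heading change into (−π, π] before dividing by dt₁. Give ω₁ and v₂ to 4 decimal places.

heading to target = atan2(-2−3.5, -4.5−-0.5) = -2.1996
Δθ = wrap(-2.1996 − 2.3562) = 1.7274; ω₁ = Δθ/dt₁ = 1.7274
distance = √((-4.5−-0.5)² + (-2−3.5)²) = 6.8007; v₂ = distance/dt₂ = 13.6015

ω₁ = 1.7274, v₂ = 13.6015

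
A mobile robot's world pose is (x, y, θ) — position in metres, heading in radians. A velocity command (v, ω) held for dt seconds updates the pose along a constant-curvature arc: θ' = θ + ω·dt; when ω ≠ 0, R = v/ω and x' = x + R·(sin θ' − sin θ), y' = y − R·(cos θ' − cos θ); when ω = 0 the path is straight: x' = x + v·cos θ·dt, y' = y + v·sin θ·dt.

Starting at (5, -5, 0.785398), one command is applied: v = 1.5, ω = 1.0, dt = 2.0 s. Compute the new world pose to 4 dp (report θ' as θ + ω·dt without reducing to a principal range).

(4.4624, -2.5335, 2.7854)

θ' = 0.7854 + 1.0·2.0 = 2.7854
R = v/ω = 1.5/1.0 = 1.5000
x' = 5 + 1.5000·(sin 2.7854 − sin 0.7854) = 4.4624
y' = -5 − 1.5000·(cos 2.7854 − cos 0.7854) = -2.5335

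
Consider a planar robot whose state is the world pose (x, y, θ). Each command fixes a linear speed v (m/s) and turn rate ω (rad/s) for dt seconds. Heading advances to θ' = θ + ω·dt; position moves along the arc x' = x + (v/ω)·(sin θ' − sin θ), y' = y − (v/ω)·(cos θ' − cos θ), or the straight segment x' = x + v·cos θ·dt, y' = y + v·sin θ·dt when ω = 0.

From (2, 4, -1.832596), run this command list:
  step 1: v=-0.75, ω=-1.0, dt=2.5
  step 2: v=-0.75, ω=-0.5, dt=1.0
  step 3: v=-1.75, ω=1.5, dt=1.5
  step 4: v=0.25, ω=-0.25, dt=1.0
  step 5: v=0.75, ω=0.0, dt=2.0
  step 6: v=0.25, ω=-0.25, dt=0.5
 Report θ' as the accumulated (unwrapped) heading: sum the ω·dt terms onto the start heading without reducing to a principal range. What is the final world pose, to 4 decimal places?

(3.5177, 1.6275, -2.9576)

step 1: θ'=-4.3326 (R=0.7500) → pose (3.4210, 4.0839, -4.3326)
step 2: θ'=-4.8326 (R=1.5000) → pose (3.5171, 3.3480, -4.8326)
step 3: θ'=-2.5826 (R=-1.1667) → pose (5.2940, 2.2190, -2.5826)
step 4: θ'=-2.8326 (R=-1.0000) → pose (5.0678, 2.1141, -2.8326)
step 5: θ'=-2.8326 (straight) → pose (3.6388, 1.6580, -2.8326)
step 6: θ'=-2.9576 (R=-1.0000) → pose (3.5177, 1.6275, -2.9576)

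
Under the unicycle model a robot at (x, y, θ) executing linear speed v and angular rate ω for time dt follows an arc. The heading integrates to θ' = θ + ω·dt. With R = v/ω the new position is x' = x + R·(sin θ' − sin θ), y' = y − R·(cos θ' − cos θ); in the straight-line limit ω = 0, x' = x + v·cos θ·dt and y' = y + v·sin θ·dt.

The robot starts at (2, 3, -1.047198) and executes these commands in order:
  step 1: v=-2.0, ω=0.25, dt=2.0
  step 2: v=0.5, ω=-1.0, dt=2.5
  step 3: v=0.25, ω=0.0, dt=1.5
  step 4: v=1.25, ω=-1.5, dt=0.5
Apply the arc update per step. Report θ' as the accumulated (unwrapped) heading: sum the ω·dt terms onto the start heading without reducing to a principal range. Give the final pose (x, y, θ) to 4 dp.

(-1.9388, 5.0408, -3.7972)

step 1: θ'=-0.5472 (R=-8.0000) → pose (-0.7658, 5.8319, -0.5472)
step 2: θ'=-3.0472 (R=-0.5000) → pose (-0.9789, 4.9071, -3.0472)
step 3: θ'=-3.0472 (straight) → pose (-1.3522, 4.8718, -3.0472)
step 4: θ'=-3.7972 (R=-0.8333) → pose (-1.9388, 5.0408, -3.7972)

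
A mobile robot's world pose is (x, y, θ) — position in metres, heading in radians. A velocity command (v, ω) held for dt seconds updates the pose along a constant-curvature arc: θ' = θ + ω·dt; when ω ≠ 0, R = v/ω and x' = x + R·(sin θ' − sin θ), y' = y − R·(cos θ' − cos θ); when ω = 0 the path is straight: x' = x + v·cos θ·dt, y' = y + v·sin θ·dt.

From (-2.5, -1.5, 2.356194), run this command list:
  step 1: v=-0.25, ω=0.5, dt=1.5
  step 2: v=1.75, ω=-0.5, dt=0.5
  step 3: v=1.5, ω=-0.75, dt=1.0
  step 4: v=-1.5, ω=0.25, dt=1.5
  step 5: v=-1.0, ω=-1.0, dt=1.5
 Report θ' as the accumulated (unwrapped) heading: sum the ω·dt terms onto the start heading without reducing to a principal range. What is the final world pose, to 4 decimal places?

step 1: θ'=3.1062 (R=-0.5000) → pose (-2.1641, -1.6461, 3.1062)
step 2: θ'=2.8562 (R=-3.5000) → pose (-3.0257, -1.5067, 2.8562)
step 3: θ'=2.1062 (R=-2.0000) → pose (-4.1827, -0.6080, 2.1062)
step 4: θ'=2.4812 (R=-6.0000) → pose (-2.7029, -2.2854, 2.4812)
step 5: θ'=0.9812 (R=1.0000) → pose (-2.4852, -3.6312, 0.9812)

(-2.4852, -3.6312, 0.9812)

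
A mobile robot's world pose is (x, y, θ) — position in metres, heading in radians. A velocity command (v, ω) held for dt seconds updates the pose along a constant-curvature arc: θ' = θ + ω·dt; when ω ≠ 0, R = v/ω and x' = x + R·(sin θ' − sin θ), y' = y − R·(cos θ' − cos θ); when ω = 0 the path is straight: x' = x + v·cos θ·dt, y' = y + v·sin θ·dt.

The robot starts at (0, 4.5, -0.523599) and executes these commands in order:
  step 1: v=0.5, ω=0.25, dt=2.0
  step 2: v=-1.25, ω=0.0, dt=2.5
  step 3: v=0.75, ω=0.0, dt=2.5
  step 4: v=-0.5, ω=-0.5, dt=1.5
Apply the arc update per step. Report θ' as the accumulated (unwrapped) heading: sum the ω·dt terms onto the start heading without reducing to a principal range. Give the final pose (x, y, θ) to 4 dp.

(-0.9720, 4.5464, -0.7736)

step 1: θ'=-0.0236 (R=2.0000) → pose (0.9528, 4.2326, -0.0236)
step 2: θ'=-0.0236 (straight) → pose (-2.1713, 4.3063, -0.0236)
step 3: θ'=-0.0236 (straight) → pose (-0.2968, 4.2621, -0.0236)
step 4: θ'=-0.7736 (R=1.0000) → pose (-0.9720, 4.5464, -0.7736)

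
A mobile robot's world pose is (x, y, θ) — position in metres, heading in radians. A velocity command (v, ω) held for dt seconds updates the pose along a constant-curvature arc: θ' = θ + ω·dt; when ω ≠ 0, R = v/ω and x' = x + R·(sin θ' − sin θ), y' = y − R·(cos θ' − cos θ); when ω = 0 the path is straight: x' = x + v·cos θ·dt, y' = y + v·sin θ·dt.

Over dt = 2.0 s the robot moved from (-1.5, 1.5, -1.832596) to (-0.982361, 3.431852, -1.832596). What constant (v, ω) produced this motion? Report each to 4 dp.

Δθ = -1.832596 − -1.832596 = 0.000000
ω = Δθ/dt = 0.000000/2.0 = 0.0000
ω = 0 → v = (Δx·cos θ + Δy·sin θ)/dt = -1.0000

v = -1.0000, ω = 0.0000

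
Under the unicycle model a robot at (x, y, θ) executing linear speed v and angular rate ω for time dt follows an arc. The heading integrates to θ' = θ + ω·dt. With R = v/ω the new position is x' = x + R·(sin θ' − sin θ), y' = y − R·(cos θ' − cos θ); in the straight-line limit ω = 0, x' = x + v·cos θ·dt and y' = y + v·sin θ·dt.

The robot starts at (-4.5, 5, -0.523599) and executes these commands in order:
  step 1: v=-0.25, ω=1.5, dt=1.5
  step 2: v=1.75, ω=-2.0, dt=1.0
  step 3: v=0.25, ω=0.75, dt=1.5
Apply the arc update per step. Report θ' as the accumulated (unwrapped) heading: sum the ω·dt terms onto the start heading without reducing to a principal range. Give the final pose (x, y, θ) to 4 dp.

(-3.3063, 5.9092, 0.8514)

step 1: θ'=1.7264 (R=-0.1667) → pose (-4.7480, 4.8298, 1.7264)
step 2: θ'=-0.2736 (R=-0.8750) → pose (-3.6471, 5.8079, -0.2736)
step 3: θ'=0.8514 (R=0.3333) → pose (-3.3063, 5.9092, 0.8514)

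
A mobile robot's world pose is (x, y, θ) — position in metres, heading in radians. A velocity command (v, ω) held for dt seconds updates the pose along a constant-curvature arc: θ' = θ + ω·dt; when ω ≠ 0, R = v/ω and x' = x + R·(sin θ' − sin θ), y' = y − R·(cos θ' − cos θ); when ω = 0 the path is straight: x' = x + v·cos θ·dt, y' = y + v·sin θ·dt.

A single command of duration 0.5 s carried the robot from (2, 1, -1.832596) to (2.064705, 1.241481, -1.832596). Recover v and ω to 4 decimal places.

Δθ = -1.832596 − -1.832596 = 0.000000
ω = Δθ/dt = 0.000000/0.5 = 0.0000
ω = 0 → v = (Δx·cos θ + Δy·sin θ)/dt = -0.5000

v = -0.5000, ω = 0.0000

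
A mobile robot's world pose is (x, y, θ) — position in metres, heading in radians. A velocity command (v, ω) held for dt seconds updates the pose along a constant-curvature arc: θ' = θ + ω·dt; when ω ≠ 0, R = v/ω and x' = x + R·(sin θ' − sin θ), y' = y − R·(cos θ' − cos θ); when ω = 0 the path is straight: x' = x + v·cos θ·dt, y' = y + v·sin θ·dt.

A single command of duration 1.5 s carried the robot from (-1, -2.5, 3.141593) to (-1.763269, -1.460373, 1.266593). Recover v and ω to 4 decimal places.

Δθ = 1.266593 − 3.141593 = -1.875000
ω = Δθ/dt = -1.875000/1.5 = -1.2500
R = −Δy/(cos θ' − cos θ) = -0.8000
v = R·ω = -0.8000·-1.2500 = 1.0000

v = 1.0000, ω = -1.2500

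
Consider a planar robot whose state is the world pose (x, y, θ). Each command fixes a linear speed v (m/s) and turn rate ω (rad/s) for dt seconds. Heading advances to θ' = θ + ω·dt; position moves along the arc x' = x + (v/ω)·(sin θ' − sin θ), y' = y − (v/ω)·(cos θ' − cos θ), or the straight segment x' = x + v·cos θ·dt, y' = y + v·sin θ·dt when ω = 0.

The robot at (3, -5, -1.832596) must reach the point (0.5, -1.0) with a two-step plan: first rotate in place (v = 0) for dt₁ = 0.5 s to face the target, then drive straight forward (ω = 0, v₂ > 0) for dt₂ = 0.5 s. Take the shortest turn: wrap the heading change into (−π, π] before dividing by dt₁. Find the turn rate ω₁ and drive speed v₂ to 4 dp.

heading to target = atan2(-1−-5, 0.5−3) = 2.1294
Δθ = wrap(2.1294 − -1.8326) = -2.3212; ω₁ = Δθ/dt₁ = -4.6424
distance = √((0.5−3)² + (-1−-5)²) = 4.7170; v₂ = distance/dt₂ = 9.4340

ω₁ = -4.6424, v₂ = 9.4340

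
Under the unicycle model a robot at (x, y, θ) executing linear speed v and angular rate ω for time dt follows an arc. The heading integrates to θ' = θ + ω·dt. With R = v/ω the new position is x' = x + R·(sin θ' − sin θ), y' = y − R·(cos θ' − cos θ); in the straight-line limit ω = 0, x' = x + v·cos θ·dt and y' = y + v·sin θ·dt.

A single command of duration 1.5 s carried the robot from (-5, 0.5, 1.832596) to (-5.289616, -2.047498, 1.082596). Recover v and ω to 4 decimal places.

v = -1.7500, ω = -0.5000

Δθ = 1.082596 − 1.832596 = -0.750000
ω = Δθ/dt = -0.750000/1.5 = -0.5000
R = −Δy/(cos θ' − cos θ) = 3.5000
v = R·ω = 3.5000·-0.5000 = -1.7500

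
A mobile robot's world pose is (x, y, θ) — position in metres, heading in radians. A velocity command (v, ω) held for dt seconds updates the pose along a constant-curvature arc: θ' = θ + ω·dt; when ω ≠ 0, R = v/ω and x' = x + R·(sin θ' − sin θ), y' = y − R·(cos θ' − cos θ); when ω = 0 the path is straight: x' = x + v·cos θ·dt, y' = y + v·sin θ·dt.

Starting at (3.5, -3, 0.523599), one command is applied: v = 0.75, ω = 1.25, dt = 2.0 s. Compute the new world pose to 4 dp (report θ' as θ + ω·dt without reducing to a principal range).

(3.2706, -1.8846, 3.0236)

θ' = 0.5236 + 1.25·2.0 = 3.0236
R = v/ω = 0.75/1.25 = 0.6000
x' = 3.5 + 0.6000·(sin 3.0236 − sin 0.5236) = 3.2706
y' = -3 − 0.6000·(cos 3.0236 − cos 0.5236) = -1.8846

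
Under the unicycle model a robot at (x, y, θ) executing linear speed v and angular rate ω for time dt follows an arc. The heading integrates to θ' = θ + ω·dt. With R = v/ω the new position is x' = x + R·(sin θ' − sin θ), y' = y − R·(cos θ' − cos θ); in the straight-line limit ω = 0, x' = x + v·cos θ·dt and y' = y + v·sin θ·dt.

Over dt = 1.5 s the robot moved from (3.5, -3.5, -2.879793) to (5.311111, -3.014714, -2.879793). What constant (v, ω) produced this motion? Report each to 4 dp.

v = -1.2500, ω = 0.0000

Δθ = -2.879793 − -2.879793 = 0.000000
ω = Δθ/dt = 0.000000/1.5 = 0.0000
ω = 0 → v = (Δx·cos θ + Δy·sin θ)/dt = -1.2500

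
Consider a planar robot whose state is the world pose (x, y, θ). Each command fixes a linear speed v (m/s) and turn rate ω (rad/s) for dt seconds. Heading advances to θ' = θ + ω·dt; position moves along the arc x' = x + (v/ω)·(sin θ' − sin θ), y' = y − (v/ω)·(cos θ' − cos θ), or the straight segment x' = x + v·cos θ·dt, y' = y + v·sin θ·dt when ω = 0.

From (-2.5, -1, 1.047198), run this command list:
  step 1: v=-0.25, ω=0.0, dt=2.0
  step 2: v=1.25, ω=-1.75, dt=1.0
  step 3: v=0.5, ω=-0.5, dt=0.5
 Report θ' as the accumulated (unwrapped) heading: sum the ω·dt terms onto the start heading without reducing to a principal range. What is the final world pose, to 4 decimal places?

step 1: θ'=1.0472 (straight) → pose (-2.7500, -1.4330, 1.0472)
step 2: θ'=-0.7028 (R=-0.7143) → pose (-1.6697, -1.2451, -0.7028)
step 3: θ'=-0.9528 (R=-1.0000) → pose (-1.5010, -1.4288, -0.9528)

(-1.5010, -1.4288, -0.9528)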